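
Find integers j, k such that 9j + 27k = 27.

Step 1: Check solvability.
gcd(9, 27) = 9
Since 9 divides 27, solutions exist.

Step 2: Apply extended Euclidean algorithm to find gcd.
We find integers such that 9*x0 + 27*y0 = 9

Step 3: Scale the particular solution.
Multiply by 27/9 = 3:
j = 3, k = 0

Step 4: Verify.
9*(3) + 27*(0) = 27 = 27 ✓

j = 3, k = 0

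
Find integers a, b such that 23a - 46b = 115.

Step 1: Check solvability.
gcd(23, 46) = 23
Since 23 divides 115, solutions exist.

Step 2: Apply extended Euclidean algorithm to find gcd.
We find integers such that 23*x0 + 46*y0 = 23

Step 3: Scale the particular solution.
Multiply by 115/23 = 5:
a = 5, b = 0

Step 4: Verify.
23*(5) - 46*(0) = 115 = 115 ✓

a = 5, b = 0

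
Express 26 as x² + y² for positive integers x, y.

We need to find integers x, y > 0 such that x² + y² = 26.
Trying x = 1: y² = 26 - 1² = 26 - 1 = 25
y = 5
Check: 1² + 5² = 1 + 25 = 26 ✓

26 = 1² + 5²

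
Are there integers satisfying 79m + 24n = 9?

Step 1: Compute gcd(79, 24).
gcd(79, 24) = 1

Step 2: Check divisibility.
Does 1 divide 9? 9 = 1 x 9, so yes.

By the theorem on linear Diophantine equations, 79m + 24n = 9 has integer solutions if and only if gcd(79, 24) divides 9. Since 1 | 9, solutions exist.

Yes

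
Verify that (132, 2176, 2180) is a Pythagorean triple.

Compute a² + b²:
132² + 2176² = 17424 + 4734976 = 4752400
Compute c²:
2180² = 4752400
Since 4752400 = 4752400, it is a Pythagorean triple.

Yes, it is a Pythagorean triple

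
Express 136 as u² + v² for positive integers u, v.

We need to find integers u, v > 0 such that u² + v² = 136.
Trying u = 6: v² = 136 - 6² = 136 - 36 = 100
v = 10
Check: 6² + 10² = 36 + 100 = 136 ✓

136 = 6² + 10²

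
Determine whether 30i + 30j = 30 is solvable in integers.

Step 1: Compute gcd(30, 30).
gcd(30, 30) = 30

Step 2: Check divisibility.
Does 30 divide 30? 30 = 30 x 1, so yes.

By the theorem on linear Diophantine equations, 30i + 30j = 30 has integer solutions if and only if gcd(30, 30) divides 30. Since 30 | 30, solutions exist.

Yes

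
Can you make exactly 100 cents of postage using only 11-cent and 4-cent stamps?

We need non-negative x, y with 11x + 4y = 100.
gcd(11, 4) = 1 divides 100, so integer solutions exist.
Search for a non-negative one: x = 0 gives 4y = 100 - 0 = 100, so y = 25.
Check: 11·0 + 4·25 = 100 ✓

Yes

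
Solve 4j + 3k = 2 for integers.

Step 1: Check solvability.
gcd(4, 3) = 1
Since 1 divides 2, solutions exist.

Step 2: Apply extended Euclidean algorithm to find gcd.
We find integers such that 4*x0 + 3*y0 = 1

Step 3: Scale the particular solution.
Multiply by 2/1 = 2:
j = 2, k = -2

Step 4: Verify.
4*(2) + 3*(-2) = 2 = 2 ✓

j = 2, k = -2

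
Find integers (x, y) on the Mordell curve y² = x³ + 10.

Try small integer x values and check whether x³ + 10 is a perfect square.
x = -1: x³ + 10 = -1³ + 10 = -1 + 10 = 9
Is 9 a perfect square? 3² = 9 ✓
So (x, y) = (-1, 3) is a solution.

x = -1, y = 3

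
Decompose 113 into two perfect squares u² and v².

We need to find integers u, v > 0 such that u² + v² = 113.
Trying u = 7: v² = 113 - 7² = 113 - 49 = 64
v = 8
Check: 7² + 8² = 49 + 64 = 113 ✓

113 = 7² + 8²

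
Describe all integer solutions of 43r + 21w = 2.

Step 1: Compute gcd(43, 21) = 1.
Since 1 divides 2, solutions exist.

Step 2: Find a particular solution using extended Euclidean algorithm.
We get r₀ = 2, w₀ = -4.
Check: 43*2 + 21*-4 = 2 = 2 ✓

Step 3: Write the general solution.
r = 2 + (21/1)t = 2 + 21t
w = -4 - (43/1)t = -4 - 43t
for any integer t.

r = 2 + 21t, w = -4 - 43t for integer t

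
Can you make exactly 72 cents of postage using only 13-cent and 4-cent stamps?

We need non-negative x, y with 13x + 4y = 72.
gcd(13, 4) = 1 divides 72, so integer solutions exist.
Search for a non-negative one: x = 0 gives 4y = 72 - 0 = 72, so y = 18.
Check: 13·0 + 4·18 = 72 ✓

Yes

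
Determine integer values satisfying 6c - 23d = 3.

Step 1: Check solvability.
gcd(6, 23) = 1
Since 1 divides 3, solutions exist.

Step 2: Apply extended Euclidean algorithm to find gcd.
We find integers such that 6*x0 + 23*y0 = 1

Step 3: Scale the particular solution.
Multiply by 3/1 = 3:
c = 12, d = 3

Step 4: Verify.
6*(12) - 23*(3) = 3 = 3 ✓

c = 12, d = 3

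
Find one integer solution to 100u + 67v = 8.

Step 1: Check solvability.
gcd(100, 67) = 1
Since 1 divides 8, solutions exist.

Step 2: Apply extended Euclidean algorithm to find gcd.
We find integers such that 100*x0 + 67*y0 = 1

Step 3: Scale the particular solution.
Multiply by 8/1 = 8:
u = -16, v = 24

Step 4: Verify.
100*(-16) + 67*(24) = 8 = 8 ✓

u = -16, v = 24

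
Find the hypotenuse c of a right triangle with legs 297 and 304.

c² = a² + b² = 297² + 304² = 88209 + 92416 = 180625
c = 425

425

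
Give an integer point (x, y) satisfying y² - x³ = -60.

Try small integer x values and check whether x³ - 60 is a perfect square.
x = 4: x³ - 60 = 4³ - 60 = 64 - 60 = 4
Is 4 a perfect square? 2² = 4 ✓
So (x, y) = (4, -2) is a solution.

x = 4, y = -2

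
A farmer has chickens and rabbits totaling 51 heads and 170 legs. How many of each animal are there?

Let c = chickens, r = rabbits.
Heads: c + r = 51
Legs: 2c + 4r = 170
From the first equation, c = 51 - r. Substitute:
2(51 - r) + 4r = 170
102 + 2r = 170
r = (170 - 102)/2 = 34
c = 51 - 34 = 17

Chickens: 17, Rabbits: 34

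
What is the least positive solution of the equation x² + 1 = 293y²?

We need x² = 293y² - 1. Try successive y:
y = 1: x² = 293·1² - 1 = 292, not a perfect square
y = 2: x² = 293·2² - 1 = 1171, not a perfect square
y = 3: x² = 293·3² - 1 = 2636, not a perfect square
...
y = 145: x² = 293·145² - 1 = 6160324 = 2482² ✓
Check: 2482² - 293·145² = 6160324 - 6160325 = -1 ✓

x = 2482, y = 145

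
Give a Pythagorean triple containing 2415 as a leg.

We need the other leg and hypotenuse such that 2415² + x² = c².
Take x = 3600, c = 4335: 2415² + 3600² = 5832225 + 12960000 = 18792225 = 4335² ✓
Triple: (2415, 3600, 4335)

(2415, 3600, 4335)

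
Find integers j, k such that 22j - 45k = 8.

Step 1: Check solvability.
gcd(22, 45) = 1
Since 1 divides 8, solutions exist.

Step 2: Apply extended Euclidean algorithm to find gcd.
We find integers such that 22*x0 + 45*y0 = 1

Step 3: Scale the particular solution.
Multiply by 8/1 = 8:
j = -16, k = -8

Step 4: Verify.
22*(-16) - 45*(-8) = 8 = 8 ✓

j = -16, k = -8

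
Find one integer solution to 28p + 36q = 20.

Step 1: Check solvability.
gcd(28, 36) = 4
Since 4 divides 20, solutions exist.

Step 2: Apply extended Euclidean algorithm to find gcd.
We find integers such that 28*x0 + 36*y0 = 4

Step 3: Scale the particular solution.
Multiply by 20/4 = 5:
p = 20, q = -15

Step 4: Verify.
28*(20) + 36*(-15) = 20 = 20 ✓

p = 20, q = -15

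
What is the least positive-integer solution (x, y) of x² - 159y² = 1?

We seek the smallest positive integers (x, y) with x² - 159y² = 1, i.e., x² = 159y² + 1.
Try successive y values:
y = 1: x² = 159·1² + 1 = 160, not a perfect square
y = 2: x² = 159·2² + 1 = 637, not a perfect square
y = 3: x² = 159·3² + 1 = 1432, not a perfect square
... continuing the search (or via continued fractions) ...
y = 105: x² = 159·105² + 1 = 1752976, x = 1324 ✓

Verify: 1324² - 159·105² = 1752976 - 1752975 = 1 ✓

x = 1324, y = 105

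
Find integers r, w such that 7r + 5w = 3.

Step 1: Check solvability.
gcd(7, 5) = 1
Since 1 divides 3, solutions exist.

Step 2: Apply extended Euclidean algorithm to find gcd.
We find integers such that 7*x0 + 5*y0 = 1

Step 3: Scale the particular solution.
Multiply by 3/1 = 3:
r = -6, w = 9

Step 4: Verify.
7*(-6) + 5*(9) = 3 = 3 ✓

r = -6, w = 9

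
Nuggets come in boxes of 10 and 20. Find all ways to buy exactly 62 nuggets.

We need non-negative integers (x, y) with 10x + 20y = 62.
For each x in 0..6, check if 62 - 10x is a non-negative multiple of 20.
No x yields an integer y ≥ 0.

No solution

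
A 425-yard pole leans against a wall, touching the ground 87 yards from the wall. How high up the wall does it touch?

The ladder, wall, and ground form a right triangle with hypotenuse 425 and one leg 87.
By the Pythagorean theorem: h² = 425² - 87² = 180625 - 7569 = 173056
h = √173056 = 416 yards

416 yards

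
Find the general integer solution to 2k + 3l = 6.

Step 1: Compute gcd(2, 3) = 1.
Since 1 divides 6, solutions exist.

Step 2: Find a particular solution using extended Euclidean algorithm.
We get k₀ = -6, l₀ = 6.
Check: 2*-6 + 3*6 = 6 = 6 ✓

Step 3: Write the general solution.
k = -6 + (3/1)t = -6 + 3t
l = 6 - (2/1)t = 6 - 2t
for any integer t.

k = -6 + 3t, l = 6 - 2t for integer t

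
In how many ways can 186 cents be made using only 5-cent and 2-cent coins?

We need non-negative integers (x, y) with 5x + 2y = 186.
For each x from 0 to 37, check if (186 - 5x) is a non-negative multiple of 2.
Solutions (x, y): (0,93), (2,88), (4,83), (6,78), ...
Count: 19

19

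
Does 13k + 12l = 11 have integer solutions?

Step 1: Compute gcd(13, 12).
gcd(13, 12) = 1

Step 2: Check divisibility.
Does 1 divide 11? 11 = 1 x 11, so yes.

By the theorem on linear Diophantine equations, 13k + 12l = 11 has integer solutions if and only if gcd(13, 12) divides 11. Since 1 | 11, solutions exist.

Yes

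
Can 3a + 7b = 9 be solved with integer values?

Step 1: Compute gcd(3, 7).
gcd(3, 7) = 1

Step 2: Check divisibility.
Does 1 divide 9? 9 = 1 x 9, so yes.

By the theorem on linear Diophantine equations, 3a + 7b = 9 has integer solutions if and only if gcd(3, 7) divides 9. Since 1 | 9, solutions exist.

Yes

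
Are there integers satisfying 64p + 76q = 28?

Step 1: Compute gcd(64, 76).
gcd(64, 76) = 4

Step 2: Check divisibility.
Does 4 divide 28? 28 = 4 x 7, so yes.

By the theorem on linear Diophantine equations, 64p + 76q = 28 has integer solutions if and only if gcd(64, 76) divides 28. Since 4 | 28, solutions exist.

Yes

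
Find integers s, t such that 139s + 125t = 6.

Step 1: Check solvability.
gcd(139, 125) = 1
Since 1 divides 6, solutions exist.

Step 2: Apply extended Euclidean algorithm to find gcd.
We find integers such that 139*x0 + 125*y0 = 1

Step 3: Scale the particular solution.
Multiply by 6/1 = 6:
s = 54, t = -60

Step 4: Verify.
139*(54) + 125*(-60) = 6 = 6 ✓

s = 54, t = -60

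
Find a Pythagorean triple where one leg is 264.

We need the other leg and hypotenuse such that 264² + x² = c².
Take x = 170, c = 314: 264² + 170² = 69696 + 28900 = 98596 = 314² ✓
Triple: (170, 264, 314)

(170, 264, 314)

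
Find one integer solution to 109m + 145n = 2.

Step 1: Check solvability.
gcd(109, 145) = 1
Since 1 divides 2, solutions exist.

Step 2: Apply extended Euclidean algorithm to find gcd.
We find integers such that 109*x0 + 145*y0 = 1

Step 3: Scale the particular solution.
Multiply by 2/1 = 2:
m = 8, n = -6

Step 4: Verify.
109*(8) + 145*(-6) = 2 = 2 ✓

m = 8, n = -6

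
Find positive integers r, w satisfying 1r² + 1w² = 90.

Try small values of r and check whether (90 - 1r²)/1 is a perfect square.
r = 9: 1·9² = 81, so 1w² = 90 - 81 = 9, giving w² = 9, w = 3.
Check: 1·9² + 1·3² = 81 + 9 = 90 ✓

r = 9, w = 3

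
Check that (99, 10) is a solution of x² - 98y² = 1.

Compute x² = 99² = 9801
Compute 98y² = 98·10² = 98·100 = 9800
x² - 98y² = 9801 - 9800 = 1
Since this equals 1, (99, 10) is a solution.

Yes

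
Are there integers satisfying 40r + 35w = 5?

Step 1: Compute gcd(40, 35).
gcd(40, 35) = 5

Step 2: Check divisibility.
Does 5 divide 5? 5 = 5 x 1, so yes.

By the theorem on linear Diophantine equations, 40r + 35w = 5 has integer solutions if and only if gcd(40, 35) divides 5. Since 5 | 5, solutions exist.

Yes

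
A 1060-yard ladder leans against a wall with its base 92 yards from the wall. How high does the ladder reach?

The ladder, wall, and ground form a right triangle with hypotenuse 1060 and one leg 92.
By the Pythagorean theorem: h² = 1060² - 92² = 1123600 - 8464 = 1115136
h = √1115136 = 1056 yards

1056 yards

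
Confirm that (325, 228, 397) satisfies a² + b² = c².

Compute a² + b² = 325² + 228² = 105625 + 51984 = 157609
Compute c² = 397² = 157609
Since 157609 = 157609, confirmed.

Yes, it is a Pythagorean triple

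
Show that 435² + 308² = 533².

Compute a² + b²:
435² + 308² = 189225 + 94864 = 284089
Compute c²:
533² = 284089
Since 284089 = 284089, it is a Pythagorean triple.

Yes, it is a Pythagorean triple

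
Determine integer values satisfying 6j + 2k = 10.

Step 1: Check solvability.
gcd(6, 2) = 2
Since 2 divides 10, solutions exist.

Step 2: Apply extended Euclidean algorithm to find gcd.
We find integers such that 6*x0 + 2*y0 = 2

Step 3: Scale the particular solution.
Multiply by 10/2 = 5:
j = 0, k = 5

Step 4: Verify.
6*(0) + 2*(5) = 10 = 10 ✓

j = 0, k = 5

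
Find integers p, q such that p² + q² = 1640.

We need to find integers p, q > 0 such that p² + q² = 1640.
Trying p = 14: q² = 1640 - 14² = 1640 - 196 = 1444
q = 38
Check: 14² + 38² = 196 + 1444 = 1640 ✓

1640 = 14² + 38²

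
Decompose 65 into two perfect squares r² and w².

We need to find integers r, w > 0 such that r² + w² = 65.
Trying r = 1: w² = 65 - 1² = 65 - 1 = 64
w = 8
Check: 1² + 8² = 1 + 64 = 65 ✓

65 = 1² + 8²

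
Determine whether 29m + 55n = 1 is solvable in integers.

Step 1: Compute gcd(29, 55).
gcd(29, 55) = 1

Step 2: Check divisibility.
Does 1 divide 1? 1 = 1 x 1, so yes.

By the theorem on linear Diophantine equations, 29m + 55n = 1 has integer solutions if and only if gcd(29, 55) divides 1. Since 1 | 1, solutions exist.

Yes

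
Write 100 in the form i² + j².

We need to find integers i, j > 0 such that i² + j² = 100.
Trying i = 6: j² = 100 - 6² = 100 - 36 = 64
j = 8
Check: 6² + 8² = 36 + 64 = 100 ✓

100 = 6² + 8²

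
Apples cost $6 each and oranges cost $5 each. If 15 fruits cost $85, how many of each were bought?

Let a = apples, o = oranges.
a + o = 15
6a + 5o = 85
Substitute o = 15 - a:
6a + 5(15 - a) = 85
(6 - 5)a = 85 - 75
1a = 10
a = 10, o = 15 - 10 = 5

Apples: 10, Oranges: 5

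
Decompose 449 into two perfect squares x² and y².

We need to find integers x, y > 0 such that x² + y² = 449.
Trying x = 7: y² = 449 - 7² = 449 - 49 = 400
y = 20
Check: 7² + 20² = 49 + 400 = 449 ✓

449 = 7² + 20²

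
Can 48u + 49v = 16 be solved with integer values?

Step 1: Compute gcd(48, 49).
gcd(48, 49) = 1

Step 2: Check divisibility.
Does 1 divide 16? 16 = 1 x 16, so yes.

By the theorem on linear Diophantine equations, 48u + 49v = 16 has integer solutions if and only if gcd(48, 49) divides 16. Since 1 | 16, solutions exist.

Yes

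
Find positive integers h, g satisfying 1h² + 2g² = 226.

Try small values of h and check whether (226 - 1h²)/2 is a perfect square.
h = 8: 1·8² = 64, so 2g² = 226 - 64 = 162, giving g² = 81, g = 9.
Check: 1·8² + 2·9² = 64 + 162 = 226 ✓

h = 8, g = 9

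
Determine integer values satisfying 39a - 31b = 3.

Step 1: Check solvability.
gcd(39, 31) = 1
Since 1 divides 3, solutions exist.

Step 2: Apply extended Euclidean algorithm to find gcd.
We find integers such that 39*x0 + 31*y0 = 1

Step 3: Scale the particular solution.
Multiply by 3/1 = 3:
a = 12, b = 15

Step 4: Verify.
39*(12) - 31*(15) = 3 = 3 ✓

a = 12, b = 15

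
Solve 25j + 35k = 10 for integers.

Step 1: Check solvability.
gcd(25, 35) = 5
Since 5 divides 10, solutions exist.

Step 2: Apply extended Euclidean algorithm to find gcd.
We find integers such that 25*x0 + 35*y0 = 5

Step 3: Scale the particular solution.
Multiply by 10/5 = 2:
j = 6, k = -4

Step 4: Verify.
25*(6) + 35*(-4) = 10 = 10 ✓

j = 6, k = -4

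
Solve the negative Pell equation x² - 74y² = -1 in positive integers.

We need x² = 74y² - 1. Try successive y:
y = 1: x² = 74·1² - 1 = 73, not a perfect square
y = 2: x² = 74·2² - 1 = 295, not a perfect square
y = 3: x² = 74·3² - 1 = 665, not a perfect square
...
y = 5: x² = 74·5² - 1 = 1849 = 43² ✓
Check: 43² - 74·5² = 1849 - 1850 = -1 ✓

x = 43, y = 5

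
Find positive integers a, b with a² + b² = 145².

We need a² + b² = 145² = 21025.
Trying: 105² + 100² = 11025 + 10000 = 21025 ✓

(105, 100, 145)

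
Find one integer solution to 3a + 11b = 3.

Step 1: Check solvability.
gcd(3, 11) = 1
Since 1 divides 3, solutions exist.

Step 2: Apply extended Euclidean algorithm to find gcd.
We find integers such that 3*x0 + 11*y0 = 1

Step 3: Scale the particular solution.
Multiply by 3/1 = 3:
a = 12, b = -3

Step 4: Verify.
3*(12) + 11*(-3) = 3 = 3 ✓

a = 12, b = -3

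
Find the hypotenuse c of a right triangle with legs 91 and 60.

c² = a² + b² = 91² + 60² = 8281 + 3600 = 11881
c = 109

109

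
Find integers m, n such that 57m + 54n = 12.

Step 1: Check solvability.
gcd(57, 54) = 3
Since 3 divides 12, solutions exist.

Step 2: Apply extended Euclidean algorithm to find gcd.
We find integers such that 57*x0 + 54*y0 = 3

Step 3: Scale the particular solution.
Multiply by 12/3 = 4:
m = 4, n = -4

Step 4: Verify.
57*(4) + 54*(-4) = 12 = 12 ✓

m = 4, n = -4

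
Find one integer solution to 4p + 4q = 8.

Step 1: Check solvability.
gcd(4, 4) = 4
Since 4 divides 8, solutions exist.

Step 2: Apply extended Euclidean algorithm to find gcd.
We find integers such that 4*x0 + 4*y0 = 4

Step 3: Scale the particular solution.
Multiply by 8/4 = 2:
p = 0, q = 2

Step 4: Verify.
4*(0) + 4*(2) = 8 = 8 ✓

p = 0, q = 2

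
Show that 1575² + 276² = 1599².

Compute a² + b² = 1575² + 276² = 2480625 + 76176 = 2556801
Compute c² = 1599² = 2556801
Since 2556801 = 2556801, confirmed.

Yes, it is a Pythagorean triple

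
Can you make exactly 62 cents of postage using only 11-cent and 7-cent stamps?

We need non-negative x, y with 11x + 7y = 62.
gcd(11, 7) = 1 divides 62, so integer solutions exist.
Search for a non-negative one: x = 5 gives 7y = 62 - 55 = 7, so y = 1.
Check: 11·5 + 7·1 = 62 ✓

Yes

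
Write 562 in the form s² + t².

We need to find integers s, t > 0 such that s² + t² = 562.
Trying s = 11: t² = 562 - 11² = 562 - 121 = 441
t = 21
Check: 11² + 21² = 121 + 441 = 562 ✓

562 = 11² + 21²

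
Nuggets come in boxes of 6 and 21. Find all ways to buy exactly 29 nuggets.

We need non-negative integers (x, y) with 6x + 21y = 29.
For each x in 0..4, check if 29 - 6x is a non-negative multiple of 21.
No x yields an integer y ≥ 0.

No solution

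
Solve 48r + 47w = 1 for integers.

Step 1: Check solvability.
gcd(48, 47) = 1
Since 1 divides 1, solutions exist.

Step 2: Apply extended Euclidean algorithm to find gcd.
We find integers such that 48*x0 + 47*y0 = 1

Step 3: Scale the particular solution.
Multiply by 1/1 = 1:
r = 1, w = -1

Step 4: Verify.
48*(1) + 47*(-1) = 1 = 1 ✓

r = 1, w = -1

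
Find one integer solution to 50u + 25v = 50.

Step 1: Check solvability.
gcd(50, 25) = 25
Since 25 divides 50, solutions exist.

Step 2: Apply extended Euclidean algorithm to find gcd.
We find integers such that 50*x0 + 25*y0 = 25

Step 3: Scale the particular solution.
Multiply by 50/25 = 2:
u = 0, v = 2

Step 4: Verify.
50*(0) + 25*(2) = 50 = 50 ✓

u = 0, v = 2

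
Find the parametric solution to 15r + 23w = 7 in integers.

Step 1: Compute gcd(15, 23) = 1.
Since 1 divides 7, solutions exist.

Step 2: Find a particular solution using extended Euclidean algorithm.
We get r₀ = -21, w₀ = 14.
Check: 15*-21 + 23*14 = 7 = 7 ✓

Step 3: Write the general solution.
r = -21 + (23/1)t = -21 + 23t
w = 14 - (15/1)t = 14 - 15t
for any integer t.

r = -21 + 23t, w = 14 - 15t for integer t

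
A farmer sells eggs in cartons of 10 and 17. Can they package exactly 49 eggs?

We need non-negative a, b with 10a + 17b = 49.
gcd(10, 17) = 1 divides 49, but no a in [0, 4] gives non-negative b.

No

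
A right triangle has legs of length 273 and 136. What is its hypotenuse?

c² = a² + b² = 273² + 136² = 74529 + 18496 = 93025
c = 305

305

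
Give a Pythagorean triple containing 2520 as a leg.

We need the other leg and hypotenuse such that 2520² + x² = c².
Take x = 123, c = 2523: 2520² + 123² = 6350400 + 15129 = 6365529 = 2523² ✓
Triple: (123, 2520, 2523)

(123, 2520, 2523)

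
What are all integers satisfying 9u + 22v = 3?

Step 1: Compute gcd(9, 22) = 1.
Since 1 divides 3, solutions exist.

Step 2: Find a particular solution using extended Euclidean algorithm.
We get u₀ = 15, v₀ = -6.
Check: 9*15 + 22*-6 = 3 = 3 ✓

Step 3: Write the general solution.
u = 15 + (22/1)t = 15 + 22t
v = -6 - (9/1)t = -6 - 9t
for any integer t.

u = 15 + 22t, v = -6 - 9t for integer t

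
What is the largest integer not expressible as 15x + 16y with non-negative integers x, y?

For two coprime denominations a and b, the Frobenius number (largest value not representable as a non-negative combination) is ab - a - b.
Here gcd(15, 16) = 1, so they are coprime.
F(15, 16) = 15·16 - 15 - 16 = 240 - 31 = 209

209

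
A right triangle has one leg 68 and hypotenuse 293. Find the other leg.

a² = c² - b² = 85849 - 4624 = 81225
a = 285

285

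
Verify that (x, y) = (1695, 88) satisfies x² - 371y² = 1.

Compute x² = 1695² = 2873025
Compute 371y² = 371·88² = 371·7744 = 2873024
x² - 371y² = 2873025 - 2873024 = 1
Since this equals 1, (1695, 88) is a solution.

Yes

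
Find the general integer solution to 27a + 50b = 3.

Step 1: Compute gcd(27, 50) = 1.
Since 1 divides 3, solutions exist.

Step 2: Find a particular solution using extended Euclidean algorithm.
We get a₀ = 39, b₀ = -21.
Check: 27*39 + 50*-21 = 3 = 3 ✓

Step 3: Write the general solution.
a = 39 + (50/1)t = 39 + 50t
b = -21 - (27/1)t = -21 - 27t
for any integer t.

a = 39 + 50t, b = -21 - 27t for integer t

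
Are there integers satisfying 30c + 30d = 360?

Step 1: Compute gcd(30, 30).
gcd(30, 30) = 30

Step 2: Check divisibility.
Does 30 divide 360? 360 = 30 x 12, so yes.

By the theorem on linear Diophantine equations, 30c + 30d = 360 has integer solutions if and only if gcd(30, 30) divides 360. Since 30 | 360, solutions exist.

Yes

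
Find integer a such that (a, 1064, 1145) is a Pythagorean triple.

a² = c² - b² = 1145² - 1064² = 1311025 - 1132096 = 178929
a = sqrt(178929) = 423

423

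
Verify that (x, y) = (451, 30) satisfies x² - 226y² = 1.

Compute x² = 451² = 203401
Compute 226y² = 226·30² = 226·900 = 203400
x² - 226y² = 203401 - 203400 = 1
Since this equals 1, (451, 30) is a solution.

Yes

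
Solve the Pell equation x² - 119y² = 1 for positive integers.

We seek the smallest positive integers (x, y) with x² - 119y² = 1, i.e., x² = 119y² + 1.
Try successive y values:
y = 1: x² = 119·1² + 1 = 120, not a perfect square
y = 2: x² = 119·2² + 1 = 477, not a perfect square
y = 3: x² = 119·3² + 1 = 1072, not a perfect square
... continuing the search (or via continued fractions) ...
y = 11: x² = 119·11² + 1 = 14400, x = 120 ✓

Verify: 120² - 119·11² = 14400 - 14399 = 1 ✓

x = 120, y = 11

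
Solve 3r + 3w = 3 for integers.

Step 1: Check solvability.
gcd(3, 3) = 3
Since 3 divides 3, solutions exist.

Step 2: Apply extended Euclidean algorithm to find gcd.
We find integers such that 3*x0 + 3*y0 = 3

Step 3: Scale the particular solution.
Multiply by 3/3 = 1:
r = 0, w = 1

Step 4: Verify.
3*(0) + 3*(1) = 3 = 3 ✓

r = 0, w = 1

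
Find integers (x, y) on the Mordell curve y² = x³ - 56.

Try small integer x values and check whether x³ - 56 is a perfect square.
x = 18: x³ - 56 = 18³ - 56 = 5832 - 56 = 5776
Is 5776 a perfect square? 76² = 5776 ✓
So (x, y) = (18, -76) is a solution.

x = 18, y = -76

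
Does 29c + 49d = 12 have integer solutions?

Step 1: Compute gcd(29, 49).
gcd(29, 49) = 1

Step 2: Check divisibility.
Does 1 divide 12? 12 = 1 x 12, so yes.

By the theorem on linear Diophantine equations, 29c + 49d = 12 has integer solutions if and only if gcd(29, 49) divides 12. Since 1 | 12, solutions exist.

Yes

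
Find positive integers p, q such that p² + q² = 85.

Search for p with 85 - p² a perfect square.
p = 2: 85 - 2² = 85 - 4 = 81 = 9² ✓
So p = 2, q = 9.

p = 2, q = 9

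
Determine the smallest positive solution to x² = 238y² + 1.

We seek the smallest positive integers (x, y) with x² - 238y² = 1, i.e., x² = 238y² + 1.
Try successive y values:
y = 1: x² = 238·1² + 1 = 239, not a perfect square
y = 2: x² = 238·2² + 1 = 953, not a perfect square
y = 3: x² = 238·3² + 1 = 2143, not a perfect square
... continuing the search (or via continued fractions) ...
y = 756: x² = 238·756² + 1 = 136025569, x = 11663 ✓

Verify: 11663² - 238·756² = 136025569 - 136025568 = 1 ✓

x = 11663, y = 756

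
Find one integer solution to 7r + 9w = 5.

Step 1: Check solvability.
gcd(7, 9) = 1
Since 1 divides 5, solutions exist.

Step 2: Apply extended Euclidean algorithm to find gcd.
We find integers such that 7*x0 + 9*y0 = 1

Step 3: Scale the particular solution.
Multiply by 5/1 = 5:
r = 20, w = -15

Step 4: Verify.
7*(20) + 9*(-15) = 5 = 5 ✓

r = 20, w = -15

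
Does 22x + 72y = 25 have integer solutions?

Step 1: Compute gcd(22, 72).
gcd(22, 72) = 2

Step 2: Check divisibility.
Does 2 divide 25? 25 = 2 x 12 + 1, so no.

By the theorem on linear Diophantine equations, 22x + 72y = 25 has integer solutions if and only if gcd(22, 72) divides 25. Since 2 does not divide 25, no solutions exist.

No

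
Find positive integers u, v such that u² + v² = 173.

Search for u with 173 - u² a perfect square.
u = 2: 173 - 2² = 173 - 4 = 169 = 13² ✓
So u = 2, v = 13.

u = 2, v = 13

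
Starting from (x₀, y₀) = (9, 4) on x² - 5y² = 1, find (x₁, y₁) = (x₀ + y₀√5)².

Solutions to x² - Dy² = 1 are generated by powers of (x₀ + y₀√D).
The next solution satisfies x₁ + y₁√5 = (x₀ + y₀√5)², giving:
x₁ = x₀² + 5y₀² = 9² + 5·4² = 81 + 80 = 161
y₁ = 2x₀y₀ = 2·9·4 = 72

Verify: 161² - 5·72² = 25921 - 25920 = 1 ✓

x = 161, y = 72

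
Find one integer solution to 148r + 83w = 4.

Step 1: Check solvability.
gcd(148, 83) = 1
Since 1 divides 4, solutions exist.

Step 2: Apply extended Euclidean algorithm to find gcd.
We find integers such that 148*x0 + 83*y0 = 1

Step 3: Scale the particular solution.
Multiply by 4/1 = 4:
r = 92, w = -164

Step 4: Verify.
148*(92) + 83*(-164) = 4 = 4 ✓

r = 92, w = -164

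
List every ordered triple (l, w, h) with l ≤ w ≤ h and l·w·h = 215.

Iterate l from 1 to ⌊215^(1/3)⌋. For each l dividing 215, iterate w ≥ l with w dividing 215/l, and set h = 215/(l·w).
Triples found (2): (1×1×215), (1×5×43)

(1×1×215), (1×5×43)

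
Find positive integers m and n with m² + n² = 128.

We need to find integers m, n > 0 such that m² + n² = 128.
Trying m = 8: n² = 128 - 8² = 128 - 64 = 64
n = 8
Check: 8² + 8² = 64 + 64 = 128 ✓

128 = 8² + 8²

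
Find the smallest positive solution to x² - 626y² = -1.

We need x² = 626y² - 1. Try successive y:
y = 1: x² = 626·1² - 1 = 625 = 25² ✓
Check: 25² - 626·1² = 625 - 626 = -1 ✓

x = 25, y = 1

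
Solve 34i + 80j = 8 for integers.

Step 1: Check solvability.
gcd(34, 80) = 2
Since 2 divides 8, solutions exist.

Step 2: Apply extended Euclidean algorithm to find gcd.
We find integers such that 34*x0 + 80*y0 = 2

Step 3: Scale the particular solution.
Multiply by 8/2 = 4:
i = -28, j = 12

Step 4: Verify.
34*(-28) + 80*(12) = 8 = 8 ✓

i = -28, j = 12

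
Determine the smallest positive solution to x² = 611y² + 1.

We seek the smallest positive integers (x, y) with x² - 611y² = 1, i.e., x² = 611y² + 1.
Try successive y values:
y = 1: x² = 611·1² + 1 = 612, not a perfect square
y = 2: x² = 611·2² + 1 = 2445, not a perfect square
y = 3: x² = 611·3² + 1 = 5500, not a perfect square
... continuing the search (or via continued fractions) ...
y = 9585: x² = 611·9585² + 1 = 56133929476, x = 236926 ✓

Verify: 236926² - 611·9585² = 56133929476 - 56133929475 = 1 ✓

x = 236926, y = 9585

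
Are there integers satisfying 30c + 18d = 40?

Step 1: Compute gcd(30, 18).
gcd(30, 18) = 6

Step 2: Check divisibility.
Does 6 divide 40? 40 = 6 x 6 + 4, so no.

By the theorem on linear Diophantine equations, 30c + 18d = 40 has integer solutions if and only if gcd(30, 18) divides 40. Since 6 does not divide 40, no solutions exist.

No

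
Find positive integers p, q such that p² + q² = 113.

Search for p with 113 - p² a perfect square.
p = 7: 113 - 7² = 113 - 49 = 64 = 8² ✓
So p = 7, q = 8.

p = 7, q = 8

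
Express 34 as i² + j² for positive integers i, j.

We need to find integers i, j > 0 such that i² + j² = 34.
Trying i = 3: j² = 34 - 3² = 34 - 9 = 25
j = 5
Check: 3² + 5² = 9 + 25 = 34 ✓

34 = 3² + 5²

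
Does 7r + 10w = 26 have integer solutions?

Step 1: Compute gcd(7, 10).
gcd(7, 10) = 1

Step 2: Check divisibility.
Does 1 divide 26? 26 = 1 x 26, so yes.

By the theorem on linear Diophantine equations, 7r + 10w = 26 has integer solutions if and only if gcd(7, 10) divides 26. Since 1 | 26, solutions exist.

Yes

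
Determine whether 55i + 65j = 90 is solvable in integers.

Step 1: Compute gcd(55, 65).
gcd(55, 65) = 5

Step 2: Check divisibility.
Does 5 divide 90? 90 = 5 x 18, so yes.

By the theorem on linear Diophantine equations, 55i + 65j = 90 has integer solutions if and only if gcd(55, 65) divides 90. Since 5 | 90, solutions exist.

Yes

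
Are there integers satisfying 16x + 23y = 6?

Step 1: Compute gcd(16, 23).
gcd(16, 23) = 1

Step 2: Check divisibility.
Does 1 divide 6? 6 = 1 x 6, so yes.

By the theorem on linear Diophantine equations, 16x + 23y = 6 has integer solutions if and only if gcd(16, 23) divides 6. Since 1 | 6, solutions exist.

Yes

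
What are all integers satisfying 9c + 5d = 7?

Step 1: Compute gcd(9, 5) = 1.
Since 1 divides 7, solutions exist.

Step 2: Find a particular solution using extended Euclidean algorithm.
We get c₀ = -7, d₀ = 14.
Check: 9*-7 + 5*14 = 7 = 7 ✓

Step 3: Write the general solution.
c = -7 + (5/1)t = -7 + 5t
d = 14 - (9/1)t = 14 - 9t
for any integer t.

c = -7 + 5t, d = 14 - 9t for integer t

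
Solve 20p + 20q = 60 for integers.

Step 1: Check solvability.
gcd(20, 20) = 20
Since 20 divides 60, solutions exist.

Step 2: Apply extended Euclidean algorithm to find gcd.
We find integers such that 20*x0 + 20*y0 = 20

Step 3: Scale the particular solution.
Multiply by 60/20 = 3:
p = 0, q = 3

Step 4: Verify.
20*(0) + 20*(3) = 60 = 60 ✓

p = 0, q = 3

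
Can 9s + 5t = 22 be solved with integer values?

Step 1: Compute gcd(9, 5).
gcd(9, 5) = 1

Step 2: Check divisibility.
Does 1 divide 22? 22 = 1 x 22, so yes.

By the theorem on linear Diophantine equations, 9s + 5t = 22 has integer solutions if and only if gcd(9, 5) divides 22. Since 1 | 22, solutions exist.

Yes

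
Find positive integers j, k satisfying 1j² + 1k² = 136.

Try small values of j and check whether (136 - 1j²)/1 is a perfect square.
j = 6: 1·6² = 36, so 1k² = 136 - 36 = 100, giving k² = 100, k = 10.
Check: 1·6² + 1·10² = 36 + 100 = 136 ✓

j = 6, k = 10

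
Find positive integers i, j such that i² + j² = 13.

Search for i with 13 - i² a perfect square.
i = 2: 13 - 2² = 13 - 4 = 9 = 3² ✓
So i = 2, j = 3.

i = 2, j = 3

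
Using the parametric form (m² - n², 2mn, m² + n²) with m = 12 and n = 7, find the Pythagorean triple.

a = m² - n² = 12² - 7² = 144 - 49 = 95
b = 2mn = 2·12·7 = 168
c = m² + n² = 144 + 49 = 193
Verify: 95² + 168² = 9025 + 28224 = 37249 = 193² ✓

(95, 168, 193)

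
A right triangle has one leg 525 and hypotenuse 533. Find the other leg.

b² = c² - a² = 284089 - 275625 = 8464
b = 92

92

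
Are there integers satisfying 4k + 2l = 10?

Step 1: Compute gcd(4, 2).
gcd(4, 2) = 2

Step 2: Check divisibility.
Does 2 divide 10? 10 = 2 x 5, so yes.

By the theorem on linear Diophantine equations, 4k + 2l = 10 has integer solutions if and only if gcd(4, 2) divides 10. Since 2 | 10, solutions exist.

Yes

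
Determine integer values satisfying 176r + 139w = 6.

Step 1: Check solvability.
gcd(176, 139) = 1
Since 1 divides 6, solutions exist.

Step 2: Apply extended Euclidean algorithm to find gcd.
We find integers such that 176*x0 + 139*y0 = 1

Step 3: Scale the particular solution.
Multiply by 6/1 = 6:
r = -90, w = 114

Step 4: Verify.
176*(-90) + 139*(114) = 6 = 6 ✓

r = -90, w = 114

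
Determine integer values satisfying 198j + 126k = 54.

Step 1: Check solvability.
gcd(198, 126) = 18
Since 18 divides 54, solutions exist.

Step 2: Apply extended Euclidean algorithm to find gcd.
We find integers such that 198*x0 + 126*y0 = 18

Step 3: Scale the particular solution.
Multiply by 54/18 = 3:
j = 6, k = -9

Step 4: Verify.
198*(6) + 126*(-9) = 54 = 54 ✓

j = 6, k = -9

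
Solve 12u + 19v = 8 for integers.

Step 1: Check solvability.
gcd(12, 19) = 1
Since 1 divides 8, solutions exist.

Step 2: Apply extended Euclidean algorithm to find gcd.
We find integers such that 12*x0 + 19*y0 = 1

Step 3: Scale the particular solution.
Multiply by 8/1 = 8:
u = 64, v = -40

Step 4: Verify.
12*(64) + 19*(-40) = 8 = 8 ✓

u = 64, v = -40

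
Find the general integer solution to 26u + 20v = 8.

Step 1: Compute gcd(26, 20) = 2.
Since 2 divides 8, solutions exist.

Step 2: Find a particular solution using extended Euclidean algorithm.
We get u₀ = -12, v₀ = 16.
Check: 26*-12 + 20*16 = 8 = 8 ✓

Step 3: Write the general solution.
u = -12 + (20/2)t = -12 + 10t
v = 16 - (26/2)t = 16 - 13t
for any integer t.

u = -12 + 10t, v = 16 - 13t for integer t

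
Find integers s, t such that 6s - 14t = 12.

Step 1: Check solvability.
gcd(6, 14) = 2
Since 2 divides 12, solutions exist.

Step 2: Apply extended Euclidean algorithm to find gcd.
We find integers such that 6*x0 + 14*y0 = 2

Step 3: Scale the particular solution.
Multiply by 12/2 = 6:
s = -12, t = -6

Step 4: Verify.
6*(-12) - 14*(-6) = 12 = 12 ✓

s = -12, t = -6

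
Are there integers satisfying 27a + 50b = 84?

Step 1: Compute gcd(27, 50).
gcd(27, 50) = 1

Step 2: Check divisibility.
Does 1 divide 84? 84 = 1 x 84, so yes.

By the theorem on linear Diophantine equations, 27a + 50b = 84 has integer solutions if and only if gcd(27, 50) divides 84. Since 1 | 84, solutions exist.

Yes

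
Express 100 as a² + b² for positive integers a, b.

We need to find integers a, b > 0 such that a² + b² = 100.
Trying a = 6: b² = 100 - 6² = 100 - 36 = 64
b = 8
Check: 6² + 8² = 36 + 64 = 100 ✓

100 = 6² + 8²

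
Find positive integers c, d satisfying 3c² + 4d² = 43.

Try small values of c and check whether (43 - 3c²)/4 is a perfect square.
c = 3: 3·3² = 27, so 4d² = 43 - 27 = 16, giving d² = 4, d = 2.
Check: 3·3² + 4·2² = 27 + 16 = 43 ✓

c = 3, d = 2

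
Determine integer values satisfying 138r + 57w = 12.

Step 1: Check solvability.
gcd(138, 57) = 3
Since 3 divides 12, solutions exist.

Step 2: Apply extended Euclidean algorithm to find gcd.
We find integers such that 138*x0 + 57*y0 = 3

Step 3: Scale the particular solution.
Multiply by 12/3 = 4:
r = -28, w = 68

Step 4: Verify.
138*(-28) + 57*(68) = 12 = 12 ✓

r = -28, w = 68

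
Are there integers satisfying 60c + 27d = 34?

Step 1: Compute gcd(60, 27).
gcd(60, 27) = 3

Step 2: Check divisibility.
Does 3 divide 34? 34 = 3 x 11 + 1, so no.

By the theorem on linear Diophantine equations, 60c + 27d = 34 has integer solutions if and only if gcd(60, 27) divides 34. Since 3 does not divide 34, no solutions exist.

No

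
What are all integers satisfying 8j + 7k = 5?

Step 1: Compute gcd(8, 7) = 1.
Since 1 divides 5, solutions exist.

Step 2: Find a particular solution using extended Euclidean algorithm.
We get j₀ = 5, k₀ = -5.
Check: 8*5 + 7*-5 = 5 = 5 ✓

Step 3: Write the general solution.
j = 5 + (7/1)t = 5 + 7t
k = -5 - (8/1)t = -5 - 8t
for any integer t.

j = 5 + 7t, k = -5 - 8t for integer t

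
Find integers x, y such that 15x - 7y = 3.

Step 1: Check solvability.
gcd(15, 7) = 1
Since 1 divides 3, solutions exist.

Step 2: Apply extended Euclidean algorithm to find gcd.
We find integers such that 15*x0 + 7*y0 = 1

Step 3: Scale the particular solution.
Multiply by 3/1 = 3:
x = 3, y = 6

Step 4: Verify.
15*(3) - 7*(6) = 3 = 3 ✓

x = 3, y = 6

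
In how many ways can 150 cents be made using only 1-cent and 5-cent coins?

We need non-negative integers (x, y) with 1x + 5y = 150.
For each x from 0 to 150, check if (150 - 1x) is a non-negative multiple of 5.
Solutions (x, y): (0,30), (5,29), (10,28), (15,27), ...
Count: 31

31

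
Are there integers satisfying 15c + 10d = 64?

Step 1: Compute gcd(15, 10).
gcd(15, 10) = 5

Step 2: Check divisibility.
Does 5 divide 64? 64 = 5 x 12 + 4, so no.

By the theorem on linear Diophantine equations, 15c + 10d = 64 has integer solutions if and only if gcd(15, 10) divides 64. Since 5 does not divide 64, no solutions exist.

No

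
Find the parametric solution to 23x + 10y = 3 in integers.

Step 1: Compute gcd(23, 10) = 1.
Since 1 divides 3, solutions exist.

Step 2: Find a particular solution using extended Euclidean algorithm.
We get x₀ = -9, y₀ = 21.
Check: 23*-9 + 10*21 = 3 = 3 ✓

Step 3: Write the general solution.
x = -9 + (10/1)t = -9 + 10t
y = 21 - (23/1)t = 21 - 23t
for any integer t.

x = -9 + 10t, y = 21 - 23t for integer t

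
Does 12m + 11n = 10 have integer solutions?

Step 1: Compute gcd(12, 11).
gcd(12, 11) = 1

Step 2: Check divisibility.
Does 1 divide 10? 10 = 1 x 10, so yes.

By the theorem on linear Diophantine equations, 12m + 11n = 10 has integer solutions if and only if gcd(12, 11) divides 10. Since 1 | 10, solutions exist.

Yes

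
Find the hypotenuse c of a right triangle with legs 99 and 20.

c² = a² + b² = 99² + 20² = 9801 + 400 = 10201
c = 101

101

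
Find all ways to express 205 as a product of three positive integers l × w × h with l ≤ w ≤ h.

Iterate l from 1 to ⌊205^(1/3)⌋. For each l dividing 205, iterate w ≥ l with w dividing 205/l, and set h = 205/(l·w).
Triples found (2): (1×1×205), (1×5×41)

(1×1×205), (1×5×41)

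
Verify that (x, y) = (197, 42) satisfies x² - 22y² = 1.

Compute x² = 197² = 38809
Compute 22y² = 22·42² = 22·1764 = 38808
x² - 22y² = 38809 - 38808 = 1
Since this equals 1, (197, 42) is a solution.

Yes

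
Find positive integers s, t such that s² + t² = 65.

Search for s with 65 - s² a perfect square.
s = 1: 65 - 1² = 65 - 1 = 64 = 8² ✓
So s = 1, t = 8.

s = 1, t = 8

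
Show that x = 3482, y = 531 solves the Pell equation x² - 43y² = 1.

Compute x² = 3482² = 12124324
Compute 43y² = 43·531² = 43·281961 = 12124323
x² - 43y² = 12124324 - 12124323 = 1
Since this equals 1, (3482, 531) is a solution.

Yes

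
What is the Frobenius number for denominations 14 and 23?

For two coprime denominations a and b, the Frobenius number (largest value not representable as a non-negative combination) is ab - a - b.
Here gcd(14, 23) = 1, so they are coprime.
F(14, 23) = 14·23 - 14 - 23 = 322 - 37 = 285

285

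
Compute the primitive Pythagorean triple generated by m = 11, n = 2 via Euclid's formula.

a = m² - n² = 121 - 4 = 117
b = 2mn = 2·11·2 = 44
c = m² + n² = 121 + 4 = 125
Verify: 117² + 44² = 13689 + 1936 = 15625 = 125² ✓

(117, 44, 125)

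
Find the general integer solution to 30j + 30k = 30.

Step 1: Compute gcd(30, 30) = 30.
Since 30 divides 30, solutions exist.

Step 2: Find a particular solution using extended Euclidean algorithm.
We get j₀ = 0, k₀ = 1.
Check: 30*0 + 30*1 = 30 = 30 ✓

Step 3: Write the general solution.
j = 0 + (30/30)t = 0 + 1t
k = 1 - (30/30)t = 1 - 1t
for any integer t.

j = 0 + 1t, k = 1 - 1t for integer t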